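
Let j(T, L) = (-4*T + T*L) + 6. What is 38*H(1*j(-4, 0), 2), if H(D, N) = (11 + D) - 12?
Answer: 798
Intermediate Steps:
j(T, L) = 6 - 4*T + L*T (j(T, L) = (-4*T + L*T) + 6 = 6 - 4*T + L*T)
H(D, N) = -1 + D
38*H(1*j(-4, 0), 2) = 38*(-1 + 1*(6 - 4*(-4) + 0*(-4))) = 38*(-1 + 1*(6 + 16 + 0)) = 38*(-1 + 1*22) = 38*(-1 + 22) = 38*21 = 798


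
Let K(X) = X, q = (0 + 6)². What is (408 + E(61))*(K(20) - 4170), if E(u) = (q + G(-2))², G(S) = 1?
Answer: -7374550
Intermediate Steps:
q = 36 (q = 6² = 36)
E(u) = 1369 (E(u) = (36 + 1)² = 37² = 1369)
(408 + E(61))*(K(20) - 4170) = (408 + 1369)*(20 - 4170) = 1777*(-4150) = -7374550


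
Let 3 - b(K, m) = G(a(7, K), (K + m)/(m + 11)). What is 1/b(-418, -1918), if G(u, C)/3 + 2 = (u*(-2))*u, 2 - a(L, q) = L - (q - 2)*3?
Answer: 1/9601359 ≈ 1.0415e-7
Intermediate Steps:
a(L, q) = -4 - L + 3*q (a(L, q) = 2 - (L - (q - 2)*3) = 2 - (L - (-2 + q)*3) = 2 - (L - (-6 + 3*q)) = 2 - (L + (6 - 3*q)) = 2 - (6 + L - 3*q) = 2 + (-6 - L + 3*q) = -4 - L + 3*q)
G(u, C) = -6 - 6*u² (G(u, C) = -6 + 3*((u*(-2))*u) = -6 + 3*((-2*u)*u) = -6 + 3*(-2*u²) = -6 - 6*u²)
b(K, m) = 9 + 6*(-11 + 3*K)² (b(K, m) = 3 - (-6 - 6*(-4 - 1*7 + 3*K)²) = 3 - (-6 - 6*(-4 - 7 + 3*K)²) = 3 - (-6 - 6*(-11 + 3*K)²) = 3 + (6 + 6*(-11 + 3*K)²) = 9 + 6*(-11 + 3*K)²)
1/b(-418, -1918) = 1/(735 - 396*(-418) + 54*(-418)²) = 1/(735 + 165528 + 54*174724) = 1/(735 + 165528 + 9435096) = 1/9601359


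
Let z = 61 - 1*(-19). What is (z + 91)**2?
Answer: 29241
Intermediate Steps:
z = 80 (z = 61 + 19 = 80)
(z + 91)**2 = (80 + 91)**2 = 171**2 = 29241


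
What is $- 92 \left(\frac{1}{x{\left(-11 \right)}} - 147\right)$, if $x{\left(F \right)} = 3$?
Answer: $\frac{40480}{3} \approx 13493.0$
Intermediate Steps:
$- 92 \left(\frac{1}{x{\left(-11 \right)}} - 147\right) = - 92 \left(\frac{1}{3} - 147\right) = \left(-92\right) \left(- \frac{440}{3}\right) = \frac{40480}{3}$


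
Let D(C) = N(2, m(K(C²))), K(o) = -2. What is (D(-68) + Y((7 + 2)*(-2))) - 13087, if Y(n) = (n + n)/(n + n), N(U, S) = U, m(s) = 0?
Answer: -13084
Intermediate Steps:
D(C) = 2
Y(n) = 1 (Y(n) = (2*n)/((2*n)) = (2*n)*(1/(2*n)) = 1)
(D(-68) + Y((7 + 2)*(-2))) - 13087 = (2 + 1) - 13087 = 3 - 13087 = -13084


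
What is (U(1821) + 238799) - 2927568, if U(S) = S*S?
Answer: 627272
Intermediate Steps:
U(S) = S²
(U(1821) + 238799) - 2927568 = (1821² + 238799) - 2927568 = (3316041 + 238799) - 2927568 = 3554840 - 2927568 = 627272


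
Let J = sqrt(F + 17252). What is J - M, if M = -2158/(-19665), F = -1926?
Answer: -2158/19665 + sqrt(15326) ≈ 123.69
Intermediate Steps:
M = 2158/19665 (M = -2158*(-1/19665) = 2158/19665 ≈ 0.10974)
J = sqrt(15326) (J = sqrt(-1926 + 17252) = sqrt(15326) ≈ 123.80)
J - M = sqrt(15326) - 1*2158/19665 = sqrt(15326) - 2158/19665 = -2158/19665 + sqrt(15326)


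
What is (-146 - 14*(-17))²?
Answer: 8464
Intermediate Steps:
(-146 - 14*(-17))² = (-146 + 238)² = 92² = 8464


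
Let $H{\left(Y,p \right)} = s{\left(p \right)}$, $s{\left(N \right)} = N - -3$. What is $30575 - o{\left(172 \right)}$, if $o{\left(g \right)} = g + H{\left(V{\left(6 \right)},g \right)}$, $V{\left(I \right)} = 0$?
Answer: $30228$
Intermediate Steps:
$s{\left(N \right)} = 3 + N$ ($s{\left(N \right)} = N + 3 = 3 + N$)
$H{\left(Y,p \right)} = 3 + p$
$o{\left(g \right)} = 3 + 2 g$ ($o{\left(g \right)} = g + \left(3 + g\right) = 3 + 2 g$)
$30575 - o{\left(172 \right)} = 30575 - \left(3 + 2 \cdot 172\right) = 30575 - \left(3 + 344\right) = 30575 - 347 = 30228$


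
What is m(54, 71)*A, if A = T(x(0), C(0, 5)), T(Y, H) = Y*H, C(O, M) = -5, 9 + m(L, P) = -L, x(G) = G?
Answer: 0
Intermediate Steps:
m(L, P) = -9 - L
T(Y, H) = H*Y
A = 0 (A = -5*0 = 0)
m(54, 71)*A = (-9 - 1*54)*0 = (-9 - 54)*0 = -63*0 = 0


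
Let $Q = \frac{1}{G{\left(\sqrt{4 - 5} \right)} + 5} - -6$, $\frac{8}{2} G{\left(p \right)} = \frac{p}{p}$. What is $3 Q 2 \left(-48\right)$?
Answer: $- \frac{12480}{7} \approx -1782.9$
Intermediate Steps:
$G{\left(p \right)} = \frac{1}{4}$ ($G{\left(p \right)} = \frac{p \frac{1}{p}}{4} = \frac{1}{4} \cdot 1 = \frac{1}{4}$)
$Q = \frac{130}{21}$ ($Q = \frac{1}{\frac{1}{4} + 5} - -6 = \frac{1}{\frac{21}{4}} + 6 = \frac{4}{21} + 6 = \frac{130}{21} \approx 6.1905$)
$3 Q 2 \left(-48\right) = 3 \cdot \frac{130}{21} \cdot 2 \left(-48\right) = \frac{130}{7} \cdot 2 \left(-48\right) = \frac{260}{7} \left(-48\right) = - \frac{12480}{7}$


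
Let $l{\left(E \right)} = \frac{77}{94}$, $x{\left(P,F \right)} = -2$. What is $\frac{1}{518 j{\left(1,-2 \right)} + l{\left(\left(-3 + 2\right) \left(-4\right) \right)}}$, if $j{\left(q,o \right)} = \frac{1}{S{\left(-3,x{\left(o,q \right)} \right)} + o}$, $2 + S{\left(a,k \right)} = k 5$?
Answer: $- \frac{94}{3401} \approx -0.027639$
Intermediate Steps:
$S{\left(a,k \right)} = -2 + 5 k$ ($S{\left(a,k \right)} = -2 + k 5 = -2 + 5 k$)
$j{\left(q,o \right)} = \frac{1}{-12 + o}$ ($j{\left(q,o \right)} = \frac{1}{\left(-2 + 5 \left(-2\right)\right) + o} = \frac{1}{\left(-2 - 10\right) + o} = \frac{1}{-12 + o}$)
$l{\left(E \right)} = \frac{77}{94}$ ($l{\left(E \right)} = 77 \cdot \frac{1}{94} = \frac{77}{94}$)
$\frac{1}{518 j{\left(1,-2 \right)} + l{\left(\left(-3 + 2\right) \left(-4\right) \right)}} = \frac{1}{\frac{518}{-12 - 2} + \frac{77}{94}} = \frac{1}{\frac{518}{-14} + \frac{77}{94}} = \frac{1}{518 \left(- \frac{1}{14}\right) + \frac{77}{94}} = \frac{1}{-37 + \frac{77}{94}} = \frac{1}{- \frac{3401}{94}} = - \frac{94}{3401}$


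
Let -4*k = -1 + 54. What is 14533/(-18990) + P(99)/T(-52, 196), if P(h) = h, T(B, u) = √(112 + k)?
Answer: -14533/18990 + 198*√395/395 ≈ 9.1972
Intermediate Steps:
k = -53/4 (k = -(-1 + 54)/4 = -¼*53 = -53/4 ≈ -13.250)
T(B, u) = √395/2 (T(B, u) = √(112 - 53/4) = √(395/4) = √395/2)
14533/(-18990) + P(99)/T(-52, 196) = 14533/(-18990) + 99/((√395/2)) = 14533*(-1/18990) + 99*(2*√395/395) = -14533/18990 + 198*√395/395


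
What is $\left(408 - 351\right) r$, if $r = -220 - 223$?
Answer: $-25251$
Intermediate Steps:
$r = -443$ ($r = -220 - 223 = -443$)
$\left(408 - 351\right) r = \left(408 - 351\right) \left(-443\right) = 57 \left(-443\right) = -25251$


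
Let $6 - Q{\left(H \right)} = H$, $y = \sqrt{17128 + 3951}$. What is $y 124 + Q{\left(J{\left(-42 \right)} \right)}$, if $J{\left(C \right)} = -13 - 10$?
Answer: $29 + 124 \sqrt{21079} \approx 18032.0$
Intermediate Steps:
$J{\left(C \right)} = -23$ ($J{\left(C \right)} = -13 - 10 = -23$)
$y = \sqrt{21079} \approx 145.19$
$Q{\left(H \right)} = 6 - H$
$y 124 + Q{\left(J{\left(-42 \right)} \right)} = \sqrt{21079} \cdot 124 + \left(6 - -23\right) = 124 \sqrt{21079} + \left(6 + 23\right) = 124 \sqrt{21079} + 29 = 29 + 124 \sqrt{21079}$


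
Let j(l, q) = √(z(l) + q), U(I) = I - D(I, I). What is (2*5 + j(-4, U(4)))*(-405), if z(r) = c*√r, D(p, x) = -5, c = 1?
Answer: -4050 - 405*√(9 + 2*I) ≈ -5272.4 - 134.18*I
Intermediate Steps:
z(r) = √r (z(r) = 1*√r = √r)
U(I) = 5 + I (U(I) = I - 1*(-5) = I + 5 = 5 + I)
j(l, q) = √(q + √l) (j(l, q) = √(√l + q) = √(q + √l))
(2*5 + j(-4, U(4)))*(-405) = (2*5 + √((5 + 4) + √(-4)))*(-405) = (10 + √(9 + 2*I))*(-405) = -4050 - 405*√(9 + 2*I)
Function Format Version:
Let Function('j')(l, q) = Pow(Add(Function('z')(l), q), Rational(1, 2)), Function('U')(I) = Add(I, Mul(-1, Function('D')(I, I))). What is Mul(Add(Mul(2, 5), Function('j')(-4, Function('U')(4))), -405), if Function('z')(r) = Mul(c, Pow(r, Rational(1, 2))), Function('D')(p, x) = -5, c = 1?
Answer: Add(-4050, Mul(-405, Pow(Add(9, Mul(2, I)), Rational(1, 2)))) ≈ Add(-5272.4, Mul(-134.18, I))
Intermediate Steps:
Function('z')(r) = Pow(r, Rational(1, 2)) (Function('z')(r) = Mul(1, Pow(r, Rational(1, 2))) = Pow(r, Rational(1, 2)))
Function('U')(I) = Add(5, I) (Function('U')(I) = Add(I, Mul(-1, -5)) = Add(I, 5) = Add(5, I))
Function('j')(l, q) = Pow(Add(q, Pow(l, Rational(1, 2))), Rational(1, 2)) (Function('j')(l, q) = Pow(Add(Pow(l, Rational(1, 2)), q), Rational(1, 2)) = Pow(Add(q, Pow(l, Rational(1, 2))), Rational(1, 2)))
Mul(Add(Mul(2, 5), Function('j')(-4, Function('U')(4))), -405) = Mul(Add(Mul(2, 5), Pow(Add(Add(5, 4), Pow(-4, Rational(1, 2))), Rational(1, 2))), -405) = Mul(Add(10, Pow(Add(9, Mul(2, I)), Rational(1, 2))), -405) = Add(-4050, Mul(-405, Pow(Add(9, Mul(2, I)), Rational(1, 2))))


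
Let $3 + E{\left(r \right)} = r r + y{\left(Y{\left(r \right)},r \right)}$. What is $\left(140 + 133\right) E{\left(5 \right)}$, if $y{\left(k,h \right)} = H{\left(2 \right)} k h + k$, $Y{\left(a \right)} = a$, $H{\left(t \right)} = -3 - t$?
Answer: $-26754$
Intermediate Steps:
$y{\left(k,h \right)} = k - 5 h k$ ($y{\left(k,h \right)} = \left(-3 - 2\right) k h + k = - 5 k h + k = - 5 h k + k = k - 5 h k$)
$E{\left(r \right)} = -3 + r^{2} + r \left(1 - 5 r\right)$ ($E{\left(r \right)} = -3 + \left(r r + r \left(1 - 5 r\right)\right) = -3 + \left(r^{2} + r \left(1 - 5 r\right)\right) = -3 + r^{2} + r \left(1 - 5 r\right)$)
$\left(140 + 133\right) E{\left(5 \right)} = \left(140 + 133\right) \left(-3 + 5 - 4 \cdot 5^{2}\right) = 273 \left(-3 + 5 - 100\right) = 273 \left(-98\right) = -26754$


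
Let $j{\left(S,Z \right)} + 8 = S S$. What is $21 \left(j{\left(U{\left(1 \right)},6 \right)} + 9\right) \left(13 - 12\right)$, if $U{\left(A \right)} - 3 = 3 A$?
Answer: $777$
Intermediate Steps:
$U{\left(A \right)} = 3 + 3 A$
$j{\left(S,Z \right)} = -8 + S^{2}$ ($j{\left(S,Z \right)} = -8 + S S = -8 + S^{2}$)
$21 \left(j{\left(U{\left(1 \right)},6 \right)} + 9\right) \left(13 - 12\right) = 21 \left(\left(-8 + \left(3 + 3 \cdot 1\right)^{2}\right) + 9\right) \left(13 - 12\right) = 21 \left(\left(-8 + \left(3 + 3\right)^{2}\right) + 9\right) 1 = 21 \left(\left(-8 + 6^{2}\right) + 9\right) 1 = 21 \left(\left(-8 + 36\right) + 9\right) 1 = 21 \left(28 + 9\right) 1 = 21 \cdot 37 \cdot 1 = 21 \cdot 37 = 777$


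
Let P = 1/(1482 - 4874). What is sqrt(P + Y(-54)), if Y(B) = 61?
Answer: sqrt(10966283)/424 ≈ 7.8102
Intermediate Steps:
P = -1/3392 (P = 1/(-3392) = -1/3392 ≈ -0.00029481)
sqrt(P + Y(-54)) = sqrt(-1/3392 + 61) = sqrt(206911/3392) = sqrt(10966283)/424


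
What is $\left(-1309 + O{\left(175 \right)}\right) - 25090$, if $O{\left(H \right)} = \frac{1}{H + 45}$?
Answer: $- \frac{5807779}{220} \approx -26399.0$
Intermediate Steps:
$O{\left(H \right)} = \frac{1}{45 + H}$
$\left(-1309 + O{\left(175 \right)}\right) - 25090 = \left(-1309 + \frac{1}{45 + 175}\right) - 25090 = \left(-1309 + \frac{1}{220}\right) - 25090 = - \frac{287979}{220} - 25090 = - \frac{5807779}{220}$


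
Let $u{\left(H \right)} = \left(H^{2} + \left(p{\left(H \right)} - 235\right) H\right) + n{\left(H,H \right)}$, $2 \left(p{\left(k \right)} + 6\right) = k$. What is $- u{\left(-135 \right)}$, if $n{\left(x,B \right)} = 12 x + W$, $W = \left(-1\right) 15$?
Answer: $- \frac{116475}{2} \approx -58238.0$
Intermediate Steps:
$W = -15$
$p{\left(k \right)} = -6 + \frac{k}{2}$
$n{\left(x,B \right)} = -15 + 12 x$ ($n{\left(x,B \right)} = 12 x - 15 = -15 + 12 x$)
$u{\left(H \right)} = -15 + H^{2} + 12 H + H \left(-241 + \frac{H}{2}\right)$ ($u{\left(H \right)} = \left(H^{2} + \left(\left(-6 + \frac{H}{2}\right) - 235\right) H\right) + \left(-15 + 12 H\right) = \left(H^{2} + \left(-241 + \frac{H}{2}\right) H\right) + \left(-15 + 12 H\right) = \left(H^{2} + H \left(-241 + \frac{H}{2}\right)\right) + \left(-15 + 12 H\right) = -15 + H^{2} + 12 H + H \left(-241 + \frac{H}{2}\right)$)
$- u{\left(-135 \right)} = - (-15 - -30915 + \frac{3 \left(-135\right)^{2}}{2}) = - (-15 + 30915 + \frac{3}{2} \cdot 18225) = - (-15 + 30915 + \frac{54675}{2}) = \left(-1\right) \frac{116475}{2} = - \frac{116475}{2}$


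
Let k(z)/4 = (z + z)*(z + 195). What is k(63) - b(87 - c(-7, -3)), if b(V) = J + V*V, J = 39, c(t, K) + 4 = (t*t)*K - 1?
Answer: 72872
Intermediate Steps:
c(t, K) = -5 + K*t² (c(t, K) = -4 + ((t*t)*K - 1) = -4 + (t²*K - 1) = -4 + (K*t² - 1) = -4 + (-1 + K*t²) = -5 + K*t²)
b(V) = 39 + V² (b(V) = 39 + V*V = 39 + V²)
k(z) = 8*z*(195 + z) (k(z) = 4*((z + z)*(z + 195)) = 4*((2*z)*(195 + z)) = 4*(2*z*(195 + z)) = 8*z*(195 + z))
k(63) - b(87 - c(-7, -3)) = 8*63*(195 + 63) - (39 + (87 - (-5 - 3*(-7)²))²) = 8*63*258 - (39 + (87 - (-5 - 3*49))²) = 130032 - (39 + (87 - (-5 - 147))²) = 130032 - (39 + (87 - 1*(-152))²) = 130032 - (39 + (87 + 152)²) = 130032 - (39 + 239²) = 130032 - (39 + 57121) = 130032 - 1*57160 = 130032 - 57160 = 72872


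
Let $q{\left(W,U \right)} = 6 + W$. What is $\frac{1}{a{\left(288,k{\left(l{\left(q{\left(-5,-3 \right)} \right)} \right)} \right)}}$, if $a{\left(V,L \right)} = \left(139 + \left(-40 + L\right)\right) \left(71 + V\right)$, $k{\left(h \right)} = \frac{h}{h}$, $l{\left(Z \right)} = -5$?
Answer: $\frac{1}{35900} \approx 2.7855 \cdot 10^{-5}$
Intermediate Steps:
$k{\left(h \right)} = 1$
$a{\left(V,L \right)} = \left(71 + V\right) \left(99 + L\right)$ ($a{\left(V,L \right)} = \left(99 + L\right) \left(71 + V\right) = \left(71 + V\right) \left(99 + L\right)$)
$\frac{1}{a{\left(288,k{\left(l{\left(q{\left(-5,-3 \right)} \right)} \right)} \right)}} = \frac{1}{7029 + 71 \cdot 1 + 99 \cdot 288 + 1 \cdot 288} = \frac{1}{7029 + 71 + 28512 + 288} = \frac{1}{35900}$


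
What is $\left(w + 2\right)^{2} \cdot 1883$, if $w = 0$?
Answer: $7532$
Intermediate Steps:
$\left(w + 2\right)^{2} \cdot 1883 = \left(0 + 2\right)^{2} \cdot 1883 = 2^{2} \cdot 1883 = 4 \cdot 1883 = 7532$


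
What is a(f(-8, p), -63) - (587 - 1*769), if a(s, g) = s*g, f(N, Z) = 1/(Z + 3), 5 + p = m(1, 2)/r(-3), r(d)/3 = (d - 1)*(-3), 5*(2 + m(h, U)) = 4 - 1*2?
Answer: 19579/92 ≈ 212.82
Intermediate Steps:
m(h, U) = -8/5 (m(h, U) = -2 + (4 - 1*2)/5 = -2 + (4 - 2)/5 = -2 + (⅕)*2 = -2 + ⅖ = -8/5)
r(d) = 9 - 9*d (r(d) = 3*((d - 1)*(-3)) = 3*((-1 + d)*(-3)) = 3*(3 - 3*d) = 9 - 9*d)
p = -227/45 (p = -5 - 8/(5*(9 - 9*(-3))) = -5 - 8/(5*(9 + 27)) = -5 - 8/5/36 = -5 - 8/5*1/36 = -5 - 2/45 = -227/45 ≈ -5.0444)
f(N, Z) = 1/(3 + Z)
a(s, g) = g*s
a(f(-8, p), -63) - (587 - 1*769) = -63/(3 - 227/45) - (587 - 1*769) = -63/(-92/45) - (587 - 769) = -63*(-45/92) - 1*(-182) = 2835/92 + 182 = 19579/92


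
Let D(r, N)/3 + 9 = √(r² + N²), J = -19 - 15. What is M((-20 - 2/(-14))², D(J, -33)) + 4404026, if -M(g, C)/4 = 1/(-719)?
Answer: 3166494698/719 ≈ 4.4040e+6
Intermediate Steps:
J = -34
D(r, N) = -27 + 3*√(N² + r²) (D(r, N) = -27 + 3*√(r² + N²) = -27 + 3*√(N² + r²))
M(g, C) = 4/719 (M(g, C) = -4/(-719) = -4*(-1/719) = 4/719)
M((-20 - 2/(-14))², D(J, -33)) + 4404026 = 4/719 + 4404026 = 3166494698/719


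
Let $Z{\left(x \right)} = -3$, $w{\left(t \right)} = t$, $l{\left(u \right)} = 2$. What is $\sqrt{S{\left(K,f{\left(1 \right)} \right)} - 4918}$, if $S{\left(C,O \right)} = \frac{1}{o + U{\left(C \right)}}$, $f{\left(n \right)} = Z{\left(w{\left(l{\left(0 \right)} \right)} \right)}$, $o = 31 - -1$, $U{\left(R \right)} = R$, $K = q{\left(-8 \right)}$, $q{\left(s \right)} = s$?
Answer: $\frac{i \sqrt{708186}}{12} \approx 70.128 i$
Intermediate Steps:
$K = -8$
$o = 32$ ($o = 31 + 1 = 32$)
$f{\left(n \right)} = -3$
$S{\left(C,O \right)} = \frac{1}{32 + C}$
$\sqrt{S{\left(K,f{\left(1 \right)} \right)} - 4918} = \sqrt{\frac{1}{32 - 8} - 4918} = \sqrt{\frac{1}{24} - 4918} = \sqrt{- \frac{118031}{24}} = \frac{i \sqrt{708186}}{12}$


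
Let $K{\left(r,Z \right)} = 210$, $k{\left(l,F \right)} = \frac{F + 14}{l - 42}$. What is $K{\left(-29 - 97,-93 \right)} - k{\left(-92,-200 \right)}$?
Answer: $\frac{13977}{67} \approx 208.61$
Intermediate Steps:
$k{\left(l,F \right)} = \frac{14 + F}{-42 + l}$
$K{\left(-29 - 97,-93 \right)} - k{\left(-92,-200 \right)} = 210 - \frac{14 - 200}{-42 - 92} = 210 - \frac{1}{-134} \left(-186\right) = 210 - \left(- \frac{1}{134}\right) \left(-186\right) = 210 - \frac{93}{67} = \frac{13977}{67}$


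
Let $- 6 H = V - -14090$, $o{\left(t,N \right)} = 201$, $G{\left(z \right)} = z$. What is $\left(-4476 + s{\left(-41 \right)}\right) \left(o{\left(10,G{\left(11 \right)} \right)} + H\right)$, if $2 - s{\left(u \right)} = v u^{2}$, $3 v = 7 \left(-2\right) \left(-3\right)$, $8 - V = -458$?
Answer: $62317800$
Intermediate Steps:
$V = 466$ ($V = 8 - -458 = 8 + 458 = 466$)
$H = -2426$ ($H = - \frac{466 - -14090}{6} = - \frac{466 + 14090}{6} = \left(- \frac{1}{6}\right) 14556 = -2426$)
$v = 14$ ($v = \frac{7 \left(-2\right) \left(-3\right)}{3} = \frac{\left(-14\right) \left(-3\right)}{3} = \frac{1}{3} \cdot 42 = 14$)
$s{\left(u \right)} = 2 - 14 u^{2}$
$\left(-4476 + s{\left(-41 \right)}\right) \left(o{\left(10,G{\left(11 \right)} \right)} + H\right) = \left(-4476 + \left(2 - 14 \left(-41\right)^{2}\right)\right) \left(201 - 2426\right) = \left(-4476 + \left(2 - 23534\right)\right) \left(-2225\right) = \left(-4476 - 23532\right) \left(-2225\right) = \left(-28008\right) \left(-2225\right) = 62317800$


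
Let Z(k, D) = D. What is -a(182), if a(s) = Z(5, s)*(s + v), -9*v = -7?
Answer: -299390/9 ≈ -33266.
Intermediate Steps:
v = 7/9 (v = -1/9*(-7) = 7/9 ≈ 0.77778)
a(s) = s*(7/9 + s) (a(s) = s*(s + 7/9) = s*(7/9 + s))
-a(182) = -182*(7 + 9*182)/9 = -182*(7 + 1638)/9 = -182*1645/9 = -1*299390/9 = -299390/9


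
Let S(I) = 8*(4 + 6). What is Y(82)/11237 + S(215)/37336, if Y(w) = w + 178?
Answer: 1325790/52443079 ≈ 0.025281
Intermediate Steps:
S(I) = 80 (S(I) = 8*10 = 80)
Y(w) = 178 + w
Y(82)/11237 + S(215)/37336 = (178 + 82)/11237 + 80/37336 = 260*(1/11237) + 80*(1/37336) = 260/11237 + 10/4667 = 1325790/52443079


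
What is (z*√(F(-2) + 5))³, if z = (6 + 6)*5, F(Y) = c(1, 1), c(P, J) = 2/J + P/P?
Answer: 3456000*√2 ≈ 4.8875e+6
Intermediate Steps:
c(P, J) = 1 + 2/J (c(P, J) = 2/J + 1 = 1 + 2/J)
F(Y) = 3 (F(Y) = (2 + 1)/1 = 1*3 = 3)
z = 60 (z = 12*5 = 60)
(z*√(F(-2) + 5))³ = (60*√(3 + 5))³ = (60*√8)³ = (60*(2*√2))³ = (120*√2)³ = 3456000*√2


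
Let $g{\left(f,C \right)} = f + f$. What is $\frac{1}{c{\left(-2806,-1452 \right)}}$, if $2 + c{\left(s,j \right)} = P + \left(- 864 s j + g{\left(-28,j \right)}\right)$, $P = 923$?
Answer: $- \frac{1}{3520204703} \approx -2.8407 \cdot 10^{-10}$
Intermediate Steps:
$g{\left(f,C \right)} = 2 f$
$c{\left(s,j \right)} = 865 - 864 j s$ ($c{\left(s,j \right)} = -2 + \left(923 + \left(- 864 s j + 2 \left(-28\right)\right)\right) = -2 + \left(923 - \left(56 + 864 j s\right)\right) = -2 - \left(-867 + 864 j s\right) = 865 - 864 j s$)
$\frac{1}{c{\left(-2806,-1452 \right)}} = \frac{1}{865 - \left(-1254528\right) \left(-2806\right)} = \frac{1}{865 - 3520205568} = \frac{1}{-3520204703} = - \frac{1}{3520204703}$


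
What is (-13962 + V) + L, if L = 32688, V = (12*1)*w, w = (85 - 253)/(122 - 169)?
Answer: 882138/47 ≈ 18769.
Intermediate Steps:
w = 168/47 (w = -168/(-47) = -168*(-1/47) = 168/47 ≈ 3.5745)
V = 2016/47 (V = (12*1)*(168/47) = 12*(168/47) = 2016/47 ≈ 42.894)
(-13962 + V) + L = (-13962 + 2016/47) + 32688 = -654198/47 + 32688 = 882138/47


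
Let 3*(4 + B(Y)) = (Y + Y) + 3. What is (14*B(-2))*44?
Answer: -8008/3 ≈ -2669.3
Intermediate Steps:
B(Y) = -3 + 2*Y/3 (B(Y) = -4 + ((Y + Y) + 3)/3 = -4 + (2*Y + 3)/3 = -4 + (3 + 2*Y)/3 = -4 + (1 + 2*Y/3) = -3 + 2*Y/3)
(14*B(-2))*44 = (14*(-3 + (⅔)*(-2)))*44 = (14*(-3 - 4/3))*44 = (14*(-13/3))*44 = -182/3*44 = -8008/3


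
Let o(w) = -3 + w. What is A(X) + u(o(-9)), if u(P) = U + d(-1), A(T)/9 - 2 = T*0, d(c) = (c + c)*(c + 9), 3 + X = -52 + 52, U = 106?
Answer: 108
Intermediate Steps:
X = -3 (X = -3 + (-52 + 52) = -3 + 0 = -3)
d(c) = 2*c*(9 + c) (d(c) = (2*c)*(9 + c) = 2*c*(9 + c))
A(T) = 18 (A(T) = 18 + 9*(T*0) = 18 + 9*0 = 18 + 0 = 18)
u(P) = 90 (u(P) = 106 + 2*(-1)*(9 - 1) = 106 + 2*(-1)*8 = 106 - 16 = 90)
A(X) + u(o(-9)) = 18 + 90 = 108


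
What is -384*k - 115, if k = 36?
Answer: -13939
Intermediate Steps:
-384*k - 115 = -384*36 - 115 = -13824 - 115 = -13939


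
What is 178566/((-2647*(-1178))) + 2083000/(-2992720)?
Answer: -74509271731/116647471894 ≈ -0.63876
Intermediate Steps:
178566/((-2647*(-1178))) + 2083000/(-2992720) = 178566/3118166 + 2083000*(-1/2992720) = 178566*(1/3118166) - 52075/74818 = 89283/1559083 - 52075/74818 = -74509271731/116647471894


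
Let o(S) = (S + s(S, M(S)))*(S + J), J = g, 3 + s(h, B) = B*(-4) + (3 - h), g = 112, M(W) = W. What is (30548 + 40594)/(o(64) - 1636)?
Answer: -11857/7782 ≈ -1.5236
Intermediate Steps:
s(h, B) = -h - 4*B (s(h, B) = -3 + (B*(-4) + (3 - h)) = -3 + (-4*B + (3 - h)) = -3 + (3 - h - 4*B) = -h - 4*B)
J = 112
o(S) = -4*S*(112 + S) (o(S) = (S + (-S - 4*S))*(S + 112) = (S - 5*S)*(112 + S) = (-4*S)*(112 + S) = -4*S*(112 + S))
(30548 + 40594)/(o(64) - 1636) = (30548 + 40594)/(4*64*(-112 - 1*64) - 1636) = 71142/(4*64*(-112 - 64) - 1636) = 71142/(4*64*(-176) - 1636) = 71142/(-45056 - 1636) = 71142/(-46692) = 71142*(-1/46692) = -11857/7782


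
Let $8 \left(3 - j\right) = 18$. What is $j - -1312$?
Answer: $\frac{5251}{4} \approx 1312.8$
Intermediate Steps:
$j = \frac{3}{4}$ ($j = 3 - \frac{9}{4} = \frac{3}{4} \approx 0.75$)
$j - -1312 = \frac{3}{4} - -1312 = \frac{3}{4} + 1312 = \frac{5251}{4}$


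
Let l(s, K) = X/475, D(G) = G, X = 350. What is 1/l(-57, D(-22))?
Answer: 19/14 ≈ 1.3571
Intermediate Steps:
l(s, K) = 14/19 (l(s, K) = 350/475 = 350*(1/475) = 14/19)
1/l(-57, D(-22)) = 1/(14/19) = 19/14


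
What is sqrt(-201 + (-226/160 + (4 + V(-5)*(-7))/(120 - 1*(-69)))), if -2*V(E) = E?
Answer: 3*I*sqrt(440965)/140 ≈ 14.23*I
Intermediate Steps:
V(E) = -E/2
sqrt(-201 + (-226/160 + (4 + V(-5)*(-7))/(120 - 1*(-69)))) = sqrt(-201 + (-226/160 + (4 - 1/2*(-5)*(-7))/(120 - 1*(-69)))) = sqrt(-201 + (-226*1/160 + (4 + (5/2)*(-7))/(120 + 69))) = sqrt(-201 + (-113/80 + (4 - 35/2)/189)) = sqrt(-201 + (-113/80 - 27/2*1/189)) = sqrt(-201 + (-113/80 - 1/14)) = sqrt(-201 - 831/560) = sqrt(-113391/560) = 3*I*sqrt(440965)/140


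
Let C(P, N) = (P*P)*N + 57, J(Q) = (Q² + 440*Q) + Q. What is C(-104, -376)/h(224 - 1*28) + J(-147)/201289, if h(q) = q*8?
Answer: -818661618175/315621152 ≈ -2593.8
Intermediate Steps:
J(Q) = Q² + 441*Q
C(P, N) = 57 + N*P² (C(P, N) = P²*N + 57 = N*P² + 57 = 57 + N*P²)
h(q) = 8*q
C(-104, -376)/h(224 - 1*28) + J(-147)/201289 = (57 - 376*(-104)²)/((8*(224 - 1*28))) - 147*(441 - 147)/201289 = (57 - 376*10816)/((8*(224 - 28))) - 147*294*(1/201289) = (57 - 4066816)/((8*196)) - 43218*1/201289 = -4066759/1568 - 43218/201289 = -818661618175/315621152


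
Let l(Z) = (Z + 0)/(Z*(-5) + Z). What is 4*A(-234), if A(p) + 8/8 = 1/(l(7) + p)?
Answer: -3764/937 ≈ -4.0171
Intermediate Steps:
l(Z) = -1/4 (l(Z) = Z/(-5*Z + Z) = Z/((-4*Z)) = Z*(-1/(4*Z)) = -1/4)
A(p) = -1 + 1/(-1/4 + p)
4*A(-234) = 4*((5 - 4*(-234))/(-1 + 4*(-234))) = 4*((5 + 936)/(-1 - 936)) = 4*(941/(-937)) = 4*(-1/937*941) = 4*(-941/937) = -3764/937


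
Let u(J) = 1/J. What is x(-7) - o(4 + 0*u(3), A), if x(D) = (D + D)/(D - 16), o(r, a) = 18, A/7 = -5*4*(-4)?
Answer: -400/23 ≈ -17.391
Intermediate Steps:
A = 560 (A = 7*(-5*4*(-4)) = 7*(-20*(-4)) = 7*80 = 560)
x(D) = 2*D/(-16 + D) (x(D) = (2*D)/(-16 + D) = 2*D/(-16 + D))
x(-7) - o(4 + 0*u(3), A) = 2*(-7)/(-16 - 7) - 1*18 = 2*(-7)/(-23) - 18 = 2*(-7)*(-1/23) - 18 = 14/23 - 18 = -400/23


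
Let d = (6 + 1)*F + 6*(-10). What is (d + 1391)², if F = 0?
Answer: 1771561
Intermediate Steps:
d = -60 (d = (6 + 1)*0 + 6*(-10) = 7*0 - 60 = 0 - 60 = -60)
(d + 1391)² = (-60 + 1391)² = 1331² = 1771561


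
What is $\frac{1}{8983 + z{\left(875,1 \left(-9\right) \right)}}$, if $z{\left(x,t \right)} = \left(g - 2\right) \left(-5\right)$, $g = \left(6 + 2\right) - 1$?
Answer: $\frac{1}{8958} \approx 0.00011163$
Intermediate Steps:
$g = 7$ ($g = 8 - 1 = 7$)
$z{\left(x,t \right)} = -25$ ($z{\left(x,t \right)} = \left(7 - 2\right) \left(-5\right) = 5 \left(-5\right) = -25$)
$\frac{1}{8983 + z{\left(875,1 \left(-9\right) \right)}} = \frac{1}{8983 - 25} = \frac{1}{8958}$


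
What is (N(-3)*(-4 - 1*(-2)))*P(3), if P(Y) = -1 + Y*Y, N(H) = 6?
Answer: -96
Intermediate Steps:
P(Y) = -1 + Y**2
(N(-3)*(-4 - 1*(-2)))*P(3) = (6*(-4 - 1*(-2)))*(-1 + 3**2) = (6*(-4 + 2))*(-1 + 9) = (6*(-2))*8 = -12*8 = -96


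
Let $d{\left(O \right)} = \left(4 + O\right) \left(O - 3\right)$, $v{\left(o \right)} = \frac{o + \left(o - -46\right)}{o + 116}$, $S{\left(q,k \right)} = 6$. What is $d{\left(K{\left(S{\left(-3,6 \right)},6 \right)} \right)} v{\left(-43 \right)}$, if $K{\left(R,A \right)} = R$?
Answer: $- \frac{1200}{73} \approx -16.438$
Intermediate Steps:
$v{\left(o \right)} = \frac{46 + 2 o}{116 + o}$ ($v{\left(o \right)} = \frac{o + \left(o + 46\right)}{116 + o} = \frac{o + \left(46 + o\right)}{116 + o} = \frac{46 + 2 o}{116 + o}$)
$d{\left(O \right)} = \left(-3 + O\right) \left(4 + O\right)$ ($d{\left(O \right)} = \left(4 + O\right) \left(-3 + O\right) = \left(-3 + O\right) \left(4 + O\right)$)
$d{\left(K{\left(S{\left(-3,6 \right)},6 \right)} \right)} v{\left(-43 \right)} = \left(-12 + 6 + 6^{2}\right) \frac{2 \left(23 - 43\right)}{116 - 43} = \left(-12 + 6 + 36\right) 2 \cdot \frac{1}{73} \left(-20\right) = 30 \cdot 2 \cdot \frac{1}{73} \left(-20\right) = 30 \left(- \frac{40}{73}\right) = - \frac{1200}{73}$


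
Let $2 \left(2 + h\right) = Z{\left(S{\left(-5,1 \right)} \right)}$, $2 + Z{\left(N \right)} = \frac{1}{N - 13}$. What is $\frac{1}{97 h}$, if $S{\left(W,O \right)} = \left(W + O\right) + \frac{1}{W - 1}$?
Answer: $- \frac{103}{30264} \approx -0.0034034$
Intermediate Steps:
$S{\left(W,O \right)} = O + W + \frac{1}{-1 + W}$ ($S{\left(W,O \right)} = \left(O + W\right) + \frac{1}{-1 + W} = O + W + \frac{1}{-1 + W}$)
$Z{\left(N \right)} = -2 + \frac{1}{-13 + N}$ ($Z{\left(N \right)} = -2 + \frac{1}{N - 13} = -2 + \frac{1}{-13 + N}$)
$h = - \frac{312}{103}$ ($h = -2 + \frac{\frac{1}{-13 + \frac{1 + \left(-5\right)^{2} - 1 - -5 + 1 \left(-5\right)}{-1 - 5}} \left(27 - 2 \frac{1 + \left(-5\right)^{2} - 1 - -5 + 1 \left(-5\right)}{-1 - 5}\right)}{2} = -2 + \frac{\frac{1}{-13 + \frac{1 + 25 - 1 + 5 - 5}{-6}} \left(27 - 2 \frac{1 + 25 - 1 + 5 - 5}{-6}\right)}{2} = -2 + \frac{\frac{1}{-13 - \frac{25}{6}} \left(27 - 2 \left(\left(- \frac{1}{6}\right) 25\right)\right)}{2} = -2 + \frac{\frac{1}{-13 - \frac{25}{6}} \left(27 - - \frac{25}{3}\right)}{2} = -2 + \frac{\frac{1}{- \frac{103}{6}} \left(27 + \frac{25}{3}\right)}{2} = -2 + \frac{\left(- \frac{6}{103}\right) \frac{106}{3}}{2} = -2 + \frac{1}{2} \left(- \frac{212}{103}\right) = -2 - \frac{106}{103} = - \frac{312}{103} \approx -3.0291$)
$\frac{1}{97 h} = \frac{1}{97 \left(- \frac{312}{103}\right)} = \frac{1}{- \frac{30264}{103}} = - \frac{103}{30264}$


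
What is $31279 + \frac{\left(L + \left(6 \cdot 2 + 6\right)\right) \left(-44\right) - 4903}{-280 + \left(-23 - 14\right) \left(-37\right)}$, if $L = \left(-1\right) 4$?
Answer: $\frac{34057312}{1089} \approx 31274.0$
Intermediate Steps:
$L = -4$
$31279 + \frac{\left(L + \left(6 \cdot 2 + 6\right)\right) \left(-44\right) - 4903}{-280 + \left(-23 - 14\right) \left(-37\right)} = 31279 + \frac{\left(-4 + \left(6 \cdot 2 + 6\right)\right) \left(-44\right) - 4903}{-280 + \left(-23 - 14\right) \left(-37\right)} = 31279 + \frac{\left(-4 + \left(12 + 6\right)\right) \left(-44\right) - 4903}{-280 - -1369} = 31279 + \frac{\left(-4 + 18\right) \left(-44\right) - 4903}{-280 + 1369} = 31279 + \frac{14 \left(-44\right) - 4903}{1089} = 31279 + \left(-616 - 4903\right) \frac{1}{1089} = 31279 - \frac{5519}{1089} = \frac{34057312}{1089}$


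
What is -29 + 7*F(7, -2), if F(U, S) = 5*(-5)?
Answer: -204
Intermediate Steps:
F(U, S) = -25
-29 + 7*F(7, -2) = -29 + 7*(-25) = -29 - 175 = -204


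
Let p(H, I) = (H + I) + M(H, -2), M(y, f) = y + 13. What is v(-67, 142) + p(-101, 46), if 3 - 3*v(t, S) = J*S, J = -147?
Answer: 6816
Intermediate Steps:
M(y, f) = 13 + y
p(H, I) = 13 + I + 2*H (p(H, I) = (H + I) + (13 + H) = 13 + I + 2*H)
v(t, S) = 1 + 49*S (v(t, S) = 1 - (-49)*S = 1 + 49*S)
v(-67, 142) + p(-101, 46) = (1 + 49*142) + (13 + 46 + 2*(-101)) = (1 + 6958) + (13 + 46 - 202) = 6959 - 143 = 6816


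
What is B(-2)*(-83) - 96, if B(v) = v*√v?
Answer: -96 + 166*I*√2 ≈ -96.0 + 234.76*I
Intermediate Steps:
B(v) = v^(3/2)
B(-2)*(-83) - 96 = (-2)^(3/2)*(-83) - 96 = -2*I*√2*(-83) - 96 = 166*I*√2 - 96 = -96 + 166*I*√2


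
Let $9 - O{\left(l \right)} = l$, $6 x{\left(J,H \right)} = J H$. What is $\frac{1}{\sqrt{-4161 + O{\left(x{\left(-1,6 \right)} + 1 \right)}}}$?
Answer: $- \frac{i \sqrt{1038}}{2076} \approx - 0.015519 i$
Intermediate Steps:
$x{\left(J,H \right)} = \frac{H J}{6}$ ($x{\left(J,H \right)} = \frac{J H}{6} = \frac{H J}{6}$)
$O{\left(l \right)} = 9 - l$
$\frac{1}{\sqrt{-4161 + O{\left(x{\left(-1,6 \right)} + 1 \right)}}} = \frac{1}{\sqrt{-4161 + \left(9 - \left(\frac{1}{6} \cdot 6 \left(-1\right) + 1\right)\right)}} = \frac{1}{\sqrt{-4161 + \left(9 - \left(-1 + 1\right)\right)}} = \frac{1}{\sqrt{-4161 + \left(9 - 0\right)}} = \frac{1}{\sqrt{-4161 + \left(9 + 0\right)}} = \frac{1}{\sqrt{-4161 + 9}} = \frac{1}{\sqrt{-4152}} = \frac{1}{2 i \sqrt{1038}} = - \frac{i \sqrt{1038}}{2076}$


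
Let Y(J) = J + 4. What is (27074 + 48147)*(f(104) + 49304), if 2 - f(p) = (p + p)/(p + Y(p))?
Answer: 196564959686/53 ≈ 3.7088e+9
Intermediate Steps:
Y(J) = 4 + J
f(p) = 2 - 2*p/(4 + 2*p) (f(p) = 2 - (p + p)/(p + (4 + p)) = 2 - 2*p/(4 + 2*p))
(27074 + 48147)*(f(104) + 49304) = (27074 + 48147)*((4 + 104)/(2 + 104) + 49304) = 75221*(108/106 + 49304) = 75221*((1/106)*108 + 49304) = 75221*(54/53 + 49304) = 75221*(2613166/53) = 196564959686/53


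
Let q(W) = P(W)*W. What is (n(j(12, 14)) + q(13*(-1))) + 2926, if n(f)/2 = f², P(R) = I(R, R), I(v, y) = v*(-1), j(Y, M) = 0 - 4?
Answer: 2789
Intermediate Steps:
j(Y, M) = -4
I(v, y) = -v
P(R) = -R
n(f) = 2*f²
q(W) = -W² (q(W) = (-W)*W = -W²)
(n(j(12, 14)) + q(13*(-1))) + 2926 = (2*(-4)² - (13*(-1))²) + 2926 = (2*16 - 1*(-13)²) + 2926 = (32 - 1*169) + 2926 = (32 - 169) + 2926 = -137 + 2926 = 2789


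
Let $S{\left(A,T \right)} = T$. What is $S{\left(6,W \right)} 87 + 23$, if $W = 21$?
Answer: $1850$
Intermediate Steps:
$S{\left(6,W \right)} 87 + 23 = 21 \cdot 87 + 23 = 1827 + 23 = 1850$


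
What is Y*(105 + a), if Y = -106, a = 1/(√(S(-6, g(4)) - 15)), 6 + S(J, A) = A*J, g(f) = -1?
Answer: -11130 + 106*I*√15/15 ≈ -11130.0 + 27.369*I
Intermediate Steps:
S(J, A) = -6 + A*J
a = -I*√15/15 (a = 1/(√((-6 - 1*(-6)) - 15)) = 1/(√((-6 + 6) - 15)) = 1/(√(0 - 15)) = 1/(√(-15)) = 1/(I*√15) = -I*√15/15 ≈ -0.2582*I)
Y*(105 + a) = -106*(105 - I*√15/15) = -11130 + 106*I*√15/15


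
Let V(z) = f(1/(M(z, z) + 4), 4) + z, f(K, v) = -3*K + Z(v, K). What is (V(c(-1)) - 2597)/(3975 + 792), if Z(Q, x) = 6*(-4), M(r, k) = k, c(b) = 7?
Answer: -28757/52437 ≈ -0.54841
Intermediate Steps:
Z(Q, x) = -24
f(K, v) = -24 - 3*K (f(K, v) = -3*K - 24 = -24 - 3*K)
V(z) = -24 + z - 3/(4 + z) (V(z) = (-24 - 3/(z + 4)) + z = (-24 - 3/(4 + z)) + z = -24 + z - 3/(4 + z))
(V(c(-1)) - 2597)/(3975 + 792) = ((-3 + (-24 + 7)*(4 + 7))/(4 + 7) - 2597)/(3975 + 792) = ((-3 - 17*11)/11 - 2597)/4767 = ((-3 - 187)/11 - 2597)*(1/4767) = ((1/11)*(-190) - 2597)*(1/4767) = (-190/11 - 2597)*(1/4767) = -28757/11*1/4767 = -28757/52437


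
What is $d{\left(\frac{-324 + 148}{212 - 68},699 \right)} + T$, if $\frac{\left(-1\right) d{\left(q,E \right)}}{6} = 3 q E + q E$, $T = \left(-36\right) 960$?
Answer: $-14056$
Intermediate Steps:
$T = -34560$
$d{\left(q,E \right)} = - 24 E q$ ($d{\left(q,E \right)} = - 6 \left(3 q E + q E\right) = - 6 \left(3 E q + E q\right) = - 6 \cdot 4 E q = - 24 E q$)
$d{\left(\frac{-324 + 148}{212 - 68},699 \right)} + T = \left(-24\right) 699 \frac{-324 + 148}{212 - 68} - 34560 = \left(-24\right) 699 \left(- \frac{176}{144}\right) - 34560 = \left(-24\right) 699 \left(\left(-176\right) \frac{1}{144}\right) - 34560 = \left(-24\right) 699 \left(- \frac{11}{9}\right) - 34560 = 20504 - 34560 = -14056$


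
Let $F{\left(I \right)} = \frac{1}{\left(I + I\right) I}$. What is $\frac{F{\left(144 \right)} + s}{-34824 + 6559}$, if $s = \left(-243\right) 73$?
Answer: $\frac{735671807}{1172206080} \approx 0.6276$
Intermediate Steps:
$s = -17739$
$F{\left(I \right)} = \frac{1}{2 I^{2}}$ ($F{\left(I \right)} = \frac{1}{2 I I} = \frac{\frac{1}{2} \frac{1}{I}}{I} = \frac{1}{2 I^{2}}$)
$\frac{F{\left(144 \right)} + s}{-34824 + 6559} = \frac{\frac{1}{2 \cdot 20736} - 17739}{-34824 + 6559} = \frac{\frac{1}{2} \cdot \frac{1}{20736} - 17739}{-28265} = \left(\frac{1}{41472} - 17739\right) \left(- \frac{1}{28265}\right) = \left(- \frac{735671807}{41472}\right) \left(- \frac{1}{28265}\right) = \frac{735671807}{1172206080}$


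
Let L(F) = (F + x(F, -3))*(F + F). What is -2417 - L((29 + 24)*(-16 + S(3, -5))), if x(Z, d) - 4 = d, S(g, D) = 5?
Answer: -681029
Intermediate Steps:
x(Z, d) = 4 + d
L(F) = 2*F*(1 + F) (L(F) = (F + (4 - 3))*(F + F) = (F + 1)*(2*F) = (1 + F)*(2*F) = 2*F*(1 + F))
-2417 - L((29 + 24)*(-16 + S(3, -5))) = -2417 - 2*(29 + 24)*(-16 + 5)*(1 + (29 + 24)*(-16 + 5)) = -2417 - 2*53*(-11)*(1 + 53*(-11)) = -2417 - 2*(-583)*(1 - 583) = -2417 - 2*(-583)*(-582) = -2417 - 1*678612 = -2417 - 678612 = -681029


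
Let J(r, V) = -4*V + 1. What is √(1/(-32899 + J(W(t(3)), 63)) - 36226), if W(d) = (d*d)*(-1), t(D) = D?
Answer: I*√1592382660726/6630 ≈ 190.33*I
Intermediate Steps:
W(d) = -d² (W(d) = d²*(-1) = -d²)
J(r, V) = 1 - 4*V
√(1/(-32899 + J(W(t(3)), 63)) - 36226) = √(1/(-32899 + (1 - 4*63)) - 36226) = √(1/(-32899 + (1 - 252)) - 36226) = √(1/(-32899 - 251) - 36226) = √(1/(-33150) - 36226) = √(-1/33150 - 36226) = √(-1200891901/33150) = I*√1592382660726/6630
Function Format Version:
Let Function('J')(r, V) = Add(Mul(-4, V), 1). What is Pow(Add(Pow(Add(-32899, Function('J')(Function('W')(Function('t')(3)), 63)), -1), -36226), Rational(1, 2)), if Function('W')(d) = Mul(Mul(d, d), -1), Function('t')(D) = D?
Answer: Mul(Rational(1, 6630), I, Pow(1592382660726, Rational(1, 2))) ≈ Mul(190.33, I)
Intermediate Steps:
Function('W')(d) = Mul(-1, Pow(d, 2)) (Function('W')(d) = Mul(Pow(d, 2), -1) = Mul(-1, Pow(d, 2)))
Function('J')(r, V) = Add(1, Mul(-4, V))
Pow(Add(Pow(Add(-32899, Function('J')(Function('W')(Function('t')(3)), 63)), -1), -36226), Rational(1, 2)) = Pow(Add(Pow(Add(-32899, Add(1, Mul(-4, 63))), -1), -36226), Rational(1, 2)) = Pow(Add(Pow(Add(-32899, Add(1, -252)), -1), -36226), Rational(1, 2)) = Pow(Add(Pow(Add(-32899, -251), -1), -36226), Rational(1, 2)) = Pow(Add(Pow(-33150, -1), -36226), Rational(1, 2)) = Pow(Add(Rational(-1, 33150), -36226), Rational(1, 2)) = Pow(Rational(-1200891901, 33150), Rational(1, 2)) = Mul(Rational(1, 6630), I, Pow(1592382660726, Rational(1, 2)))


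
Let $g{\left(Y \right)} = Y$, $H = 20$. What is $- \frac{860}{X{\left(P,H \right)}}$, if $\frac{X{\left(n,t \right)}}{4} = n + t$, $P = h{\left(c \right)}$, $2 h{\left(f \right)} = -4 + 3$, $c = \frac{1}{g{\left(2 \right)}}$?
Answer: $- \frac{430}{39} \approx -11.026$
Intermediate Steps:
$c = \frac{1}{2} \approx 0.5$
$h{\left(f \right)} = - \frac{1}{2}$ ($h{\left(f \right)} = \frac{-4 + 3}{2} = \frac{1}{2} \left(-1\right) = - \frac{1}{2}$)
$P = - \frac{1}{2} \approx -0.5$
$X{\left(n,t \right)} = 4 n + 4 t$ ($X{\left(n,t \right)} = 4 \left(n + t\right) = 4 n + 4 t$)
$- \frac{860}{X{\left(P,H \right)}} = - \frac{860}{4 \left(- \frac{1}{2}\right) + 4 \cdot 20} = - \frac{860}{-2 + 80} = - \frac{860}{78} = \left(-860\right) \frac{1}{78} = - \frac{430}{39}$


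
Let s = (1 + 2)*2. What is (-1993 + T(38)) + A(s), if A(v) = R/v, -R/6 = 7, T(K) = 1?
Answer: -1999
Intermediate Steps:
R = -42 (R = -6*7 = -42)
s = 6 (s = 3*2 = 6)
A(v) = -42/v
(-1993 + T(38)) + A(s) = (-1993 + 1) - 42/6 = -1992 - 42*⅙ = -1992 - 7 = -1999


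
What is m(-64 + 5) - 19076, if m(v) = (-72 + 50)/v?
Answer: -1125462/59 ≈ -19076.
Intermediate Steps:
m(v) = -22/v
m(-64 + 5) - 19076 = -22/(-64 + 5) - 19076 = -22/(-59) - 19076 = -22*(-1/59) - 19076 = 22/59 - 19076 = -1125462/59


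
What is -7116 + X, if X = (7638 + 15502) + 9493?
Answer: 25517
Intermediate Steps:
X = 32633 (X = 23140 + 9493 = 32633)
-7116 + X = -7116 + 32633 = 25517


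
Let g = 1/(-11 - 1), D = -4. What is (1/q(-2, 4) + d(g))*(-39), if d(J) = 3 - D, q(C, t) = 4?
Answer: -1131/4 ≈ -282.75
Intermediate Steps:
g = -1/12 (g = 1/(-12) = -1/12 ≈ -0.083333)
d(J) = 7 (d(J) = 3 - 1*(-4) = 3 + 4 = 7)
(1/q(-2, 4) + d(g))*(-39) = (1/4 + 7)*(-39) = (29/4)*(-39) = -1131/4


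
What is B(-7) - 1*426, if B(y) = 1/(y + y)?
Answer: -5965/14 ≈ -426.07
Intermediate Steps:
B(y) = 1/(2*y)
B(-7) - 1*426 = (1/2)/(-7) - 1*426 = (1/2)*(-1/7) - 426 = -1/14 - 426 = -5965/14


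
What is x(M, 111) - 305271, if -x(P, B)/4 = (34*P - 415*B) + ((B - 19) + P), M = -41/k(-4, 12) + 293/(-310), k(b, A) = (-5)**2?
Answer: -18757647/155 ≈ -1.2102e+5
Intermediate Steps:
k(b, A) = 25
M = -4007/1550 (M = -41/25 + 293/(-310) = -41*1/25 + 293*(-1/310) = -41/25 - 293/310 = -4007/1550 ≈ -2.5852)
x(P, B) = 76 - 140*P + 1656*B (x(P, B) = -4*((34*P - 415*B) + ((B - 19) + P)) = -4*((-415*B + 34*P) + ((-19 + B) + P)) = -4*((-415*B + 34*P) + (-19 + B + P)) = -4*(-19 - 414*B + 35*P) = 76 - 140*P + 1656*B)
x(M, 111) - 305271 = (76 - 140*(-4007/1550) + 1656*111) - 305271 = (76 + 56098/155 + 183816) - 305271 = 28559358/155 - 305271 = -18757647/155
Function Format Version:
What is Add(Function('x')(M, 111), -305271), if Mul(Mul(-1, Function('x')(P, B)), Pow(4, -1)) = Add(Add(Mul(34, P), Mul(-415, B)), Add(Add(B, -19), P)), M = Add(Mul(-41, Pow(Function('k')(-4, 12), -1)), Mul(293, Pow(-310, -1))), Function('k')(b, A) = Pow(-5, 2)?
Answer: Rational(-18757647, 155) ≈ -1.2102e+5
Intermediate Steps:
Function('k')(b, A) = 25
M = Rational(-4007, 1550) (M = Add(Mul(-41, Pow(25, -1)), Mul(293, Pow(-310, -1))) = Add(Mul(-41, Rational(1, 25)), Mul(293, Rational(-1, 310))) = Add(Rational(-41, 25), Rational(-293, 310)) = Rational(-4007, 1550) ≈ -2.5852)
Function('x')(P, B) = Add(76, Mul(-140, P), Mul(1656, B)) (Function('x')(P, B) = Mul(-4, Add(Add(Mul(34, P), Mul(-415, B)), Add(Add(B, -19), P))) = Mul(-4, Add(Add(Mul(-415, B), Mul(34, P)), Add(Add(-19, B), P))) = Mul(-4, Add(Add(Mul(-415, B), Mul(34, P)), Add(-19, B, P))) = Mul(-4, Add(-19, Mul(-414, B), Mul(35, P))) = Add(76, Mul(-140, P), Mul(1656, B)))
Add(Function('x')(M, 111), -305271) = Add(Add(76, Mul(-140, Rational(-4007, 1550)), Mul(1656, 111)), -305271) = Add(Add(76, Rational(56098, 155), 183816), -305271) = Add(Rational(28559358, 155), -305271) = Rational(-18757647, 155)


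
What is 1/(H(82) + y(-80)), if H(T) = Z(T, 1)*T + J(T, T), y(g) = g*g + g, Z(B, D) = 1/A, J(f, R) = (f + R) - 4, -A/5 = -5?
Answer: 25/162082 ≈ 0.00015424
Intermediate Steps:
A = 25 (A = -5*(-5) = 25)
J(f, R) = -4 + R + f (J(f, R) = (R + f) - 4 = -4 + R + f)
Z(B, D) = 1/25
y(g) = g + g**2 (y(g) = g**2 + g = g + g**2)
H(T) = -4 + 51*T/25 (H(T) = T/25 + (-4 + T + T) = T/25 + (-4 + 2*T) = -4 + 51*T/25)
1/(H(82) + y(-80)) = 1/((-4 + (51/25)*82) - 80*(1 - 80)) = 1/((-4 + 4182/25) - 80*(-79)) = 1/(4082/25 + 6320) = 1/(162082/25) = 25/162082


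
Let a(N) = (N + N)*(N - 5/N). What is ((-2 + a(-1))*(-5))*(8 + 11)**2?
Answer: 18050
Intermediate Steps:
a(N) = 2*N*(N - 5/N) (a(N) = (2*N)*(N - 5/N) = 2*N*(N - 5/N))
((-2 + a(-1))*(-5))*(8 + 11)**2 = ((-2 + (-10 + 2*(-1)**2))*(-5))*(8 + 11)**2 = ((-2 + (-10 + 2*1))*(-5))*19**2 = ((-2 + (-10 + 2))*(-5))*361 = ((-2 - 8)*(-5))*361 = -10*(-5)*361 = 50*361 = 18050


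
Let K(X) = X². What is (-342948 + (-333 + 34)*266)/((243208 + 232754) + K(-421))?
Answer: -422482/653203 ≈ -0.64678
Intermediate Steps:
(-342948 + (-333 + 34)*266)/((243208 + 232754) + K(-421)) = (-342948 + (-333 + 34)*266)/((243208 + 232754) + (-421)²) = (-342948 - 299*266)/(475962 + 177241) = (-342948 - 79534)/653203 = -422482*1/653203 = -422482/653203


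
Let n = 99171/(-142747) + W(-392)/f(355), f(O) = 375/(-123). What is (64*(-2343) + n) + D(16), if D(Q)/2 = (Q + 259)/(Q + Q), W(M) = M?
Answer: -42768980025331/285494000 ≈ -1.4981e+5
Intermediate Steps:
f(O) = -125/41 (f(O) = 375*(-1/123) = -125/41)
n = 2281833409/17843375 (n = 99171/(-142747) - 392/(-125/41) = 99171*(-1/142747) - 392*(-41/125) = -99171/142747 + 16072/125 = 2281833409/17843375 ≈ 127.88)
D(Q) = (259 + Q)/Q (D(Q) = 2*((Q + 259)/(Q + Q)) = 2*((259 + Q)/((2*Q))) = 2*((259 + Q)*(1/(2*Q))) = 2*((259 + Q)/(2*Q)) = (259 + Q)/Q)
(64*(-2343) + n) + D(16) = (64*(-2343) + 2281833409/17843375) + (259 + 16)/16 = (-149952 + 2281833409/17843375) + (1/16)*275 = -2673367934591/17843375 + 275/16 = -42768980025331/285494000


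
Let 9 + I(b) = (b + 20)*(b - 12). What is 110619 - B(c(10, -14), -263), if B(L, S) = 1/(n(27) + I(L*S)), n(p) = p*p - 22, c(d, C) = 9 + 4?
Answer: 1290112560872/11662667 ≈ 1.1062e+5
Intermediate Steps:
c(d, C) = 13
I(b) = -9 + (-12 + b)*(20 + b) (I(b) = -9 + (b + 20)*(b - 12) = -9 + (20 + b)*(-12 + b) = -9 + (-12 + b)*(20 + b))
n(p) = -22 + p² (n(p) = p² - 22 = -22 + p²)
B(L, S) = 1/(458 + L²*S² + 8*L*S) (B(L, S) = 1/((-22 + 27²) + (-249 + (L*S)² + 8*(L*S))) = 1/((-22 + 729) + (-249 + L²*S² + 8*L*S)) = 1/(707 + (-249 + L²*S² + 8*L*S)) = 1/(458 + L²*S² + 8*L*S))
110619 - B(c(10, -14), -263) = 110619 - 1/(458 + 13²*(-263)² + 8*13*(-263)) = 110619 - 1/(458 + 169*69169 - 27352) = 110619 - 1/(458 + 11689561 - 27352) = 110619 - 1/11662667 = 1290112560872/11662667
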